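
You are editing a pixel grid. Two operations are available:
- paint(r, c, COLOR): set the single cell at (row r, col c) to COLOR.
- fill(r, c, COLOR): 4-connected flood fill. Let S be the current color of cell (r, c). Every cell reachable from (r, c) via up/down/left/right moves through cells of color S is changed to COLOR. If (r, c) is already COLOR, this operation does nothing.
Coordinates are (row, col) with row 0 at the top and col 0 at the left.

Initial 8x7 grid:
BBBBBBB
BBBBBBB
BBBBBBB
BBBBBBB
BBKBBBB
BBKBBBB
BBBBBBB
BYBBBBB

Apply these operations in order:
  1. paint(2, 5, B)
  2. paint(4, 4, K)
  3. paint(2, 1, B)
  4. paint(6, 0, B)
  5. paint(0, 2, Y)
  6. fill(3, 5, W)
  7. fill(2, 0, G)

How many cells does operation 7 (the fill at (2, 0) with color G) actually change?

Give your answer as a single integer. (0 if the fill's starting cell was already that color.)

After op 1 paint(2,5,B):
BBBBBBB
BBBBBBB
BBBBBBB
BBBBBBB
BBKBBBB
BBKBBBB
BBBBBBB
BYBBBBB
After op 2 paint(4,4,K):
BBBBBBB
BBBBBBB
BBBBBBB
BBBBBBB
BBKBKBB
BBKBBBB
BBBBBBB
BYBBBBB
After op 3 paint(2,1,B):
BBBBBBB
BBBBBBB
BBBBBBB
BBBBBBB
BBKBKBB
BBKBBBB
BBBBBBB
BYBBBBB
After op 4 paint(6,0,B):
BBBBBBB
BBBBBBB
BBBBBBB
BBBBBBB
BBKBKBB
BBKBBBB
BBBBBBB
BYBBBBB
After op 5 paint(0,2,Y):
BBYBBBB
BBBBBBB
BBBBBBB
BBBBBBB
BBKBKBB
BBKBBBB
BBBBBBB
BYBBBBB
After op 6 fill(3,5,W) [51 cells changed]:
WWYWWWW
WWWWWWW
WWWWWWW
WWWWWWW
WWKWKWW
WWKWWWW
WWWWWWW
WYWWWWW
After op 7 fill(2,0,G) [51 cells changed]:
GGYGGGG
GGGGGGG
GGGGGGG
GGGGGGG
GGKGKGG
GGKGGGG
GGGGGGG
GYGGGGG

Answer: 51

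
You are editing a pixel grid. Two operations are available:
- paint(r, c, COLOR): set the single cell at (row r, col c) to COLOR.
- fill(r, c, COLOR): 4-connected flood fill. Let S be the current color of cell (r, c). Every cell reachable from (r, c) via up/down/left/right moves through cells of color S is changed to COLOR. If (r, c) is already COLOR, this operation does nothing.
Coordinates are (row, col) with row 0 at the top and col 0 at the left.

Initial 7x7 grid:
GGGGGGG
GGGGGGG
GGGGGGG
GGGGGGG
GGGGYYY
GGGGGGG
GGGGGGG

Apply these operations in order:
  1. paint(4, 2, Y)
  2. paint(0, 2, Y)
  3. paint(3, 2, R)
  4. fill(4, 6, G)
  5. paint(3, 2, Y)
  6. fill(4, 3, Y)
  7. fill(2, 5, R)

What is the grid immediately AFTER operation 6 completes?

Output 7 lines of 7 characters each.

Answer: YYYYYYY
YYYYYYY
YYYYYYY
YYYYYYY
YYYYYYY
YYYYYYY
YYYYYYY

Derivation:
After op 1 paint(4,2,Y):
GGGGGGG
GGGGGGG
GGGGGGG
GGGGGGG
GGYGYYY
GGGGGGG
GGGGGGG
After op 2 paint(0,2,Y):
GGYGGGG
GGGGGGG
GGGGGGG
GGGGGGG
GGYGYYY
GGGGGGG
GGGGGGG
After op 3 paint(3,2,R):
GGYGGGG
GGGGGGG
GGGGGGG
GGRGGGG
GGYGYYY
GGGGGGG
GGGGGGG
After op 4 fill(4,6,G) [3 cells changed]:
GGYGGGG
GGGGGGG
GGGGGGG
GGRGGGG
GGYGGGG
GGGGGGG
GGGGGGG
After op 5 paint(3,2,Y):
GGYGGGG
GGGGGGG
GGGGGGG
GGYGGGG
GGYGGGG
GGGGGGG
GGGGGGG
After op 6 fill(4,3,Y) [46 cells changed]:
YYYYYYY
YYYYYYY
YYYYYYY
YYYYYYY
YYYYYYY
YYYYYYY
YYYYYYY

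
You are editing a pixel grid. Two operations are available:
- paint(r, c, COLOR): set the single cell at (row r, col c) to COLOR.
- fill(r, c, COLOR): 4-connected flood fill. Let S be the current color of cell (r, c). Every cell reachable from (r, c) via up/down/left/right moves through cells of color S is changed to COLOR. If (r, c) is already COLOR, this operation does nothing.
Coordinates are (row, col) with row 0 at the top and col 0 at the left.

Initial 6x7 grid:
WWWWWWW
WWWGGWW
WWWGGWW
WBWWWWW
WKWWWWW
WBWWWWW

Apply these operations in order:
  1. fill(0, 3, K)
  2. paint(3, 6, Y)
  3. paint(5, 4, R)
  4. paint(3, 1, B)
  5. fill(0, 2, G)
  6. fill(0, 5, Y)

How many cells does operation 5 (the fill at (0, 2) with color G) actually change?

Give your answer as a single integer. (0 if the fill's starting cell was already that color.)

Answer: 34

Derivation:
After op 1 fill(0,3,K) [35 cells changed]:
KKKKKKK
KKKGGKK
KKKGGKK
KBKKKKK
KKKKKKK
KBKKKKK
After op 2 paint(3,6,Y):
KKKKKKK
KKKGGKK
KKKGGKK
KBKKKKY
KKKKKKK
KBKKKKK
After op 3 paint(5,4,R):
KKKKKKK
KKKGGKK
KKKGGKK
KBKKKKY
KKKKKKK
KBKKRKK
After op 4 paint(3,1,B):
KKKKKKK
KKKGGKK
KKKGGKK
KBKKKKY
KKKKKKK
KBKKRKK
After op 5 fill(0,2,G) [34 cells changed]:
GGGGGGG
GGGGGGG
GGGGGGG
GBGGGGY
GGGGGGG
GBGGRGG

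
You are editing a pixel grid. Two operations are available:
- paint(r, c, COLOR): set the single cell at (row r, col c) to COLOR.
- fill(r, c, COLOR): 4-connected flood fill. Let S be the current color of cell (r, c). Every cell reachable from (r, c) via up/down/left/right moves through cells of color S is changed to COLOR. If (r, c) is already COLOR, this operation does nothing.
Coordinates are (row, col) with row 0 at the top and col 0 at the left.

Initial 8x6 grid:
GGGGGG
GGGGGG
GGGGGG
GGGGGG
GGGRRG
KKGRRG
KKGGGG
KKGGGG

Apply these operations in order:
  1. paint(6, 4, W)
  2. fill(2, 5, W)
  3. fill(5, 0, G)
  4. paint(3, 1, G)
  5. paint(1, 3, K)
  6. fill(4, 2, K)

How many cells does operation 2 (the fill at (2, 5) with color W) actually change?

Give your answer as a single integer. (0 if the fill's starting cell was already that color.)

Answer: 37

Derivation:
After op 1 paint(6,4,W):
GGGGGG
GGGGGG
GGGGGG
GGGGGG
GGGRRG
KKGRRG
KKGGWG
KKGGGG
After op 2 fill(2,5,W) [37 cells changed]:
WWWWWW
WWWWWW
WWWWWW
WWWWWW
WWWRRW
KKWRRW
KKWWWW
KKWWWW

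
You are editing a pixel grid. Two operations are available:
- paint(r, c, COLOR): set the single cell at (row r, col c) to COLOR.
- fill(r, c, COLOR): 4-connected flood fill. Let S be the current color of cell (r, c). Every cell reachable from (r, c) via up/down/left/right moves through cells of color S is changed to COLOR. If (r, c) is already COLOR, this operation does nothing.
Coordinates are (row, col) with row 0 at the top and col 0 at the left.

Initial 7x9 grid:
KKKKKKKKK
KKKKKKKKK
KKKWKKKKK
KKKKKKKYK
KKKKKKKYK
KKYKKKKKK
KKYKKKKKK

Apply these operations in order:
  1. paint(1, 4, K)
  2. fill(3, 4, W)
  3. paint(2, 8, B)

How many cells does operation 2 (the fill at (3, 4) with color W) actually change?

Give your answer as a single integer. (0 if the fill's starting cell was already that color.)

Answer: 58

Derivation:
After op 1 paint(1,4,K):
KKKKKKKKK
KKKKKKKKK
KKKWKKKKK
KKKKKKKYK
KKKKKKKYK
KKYKKKKKK
KKYKKKKKK
After op 2 fill(3,4,W) [58 cells changed]:
WWWWWWWWW
WWWWWWWWW
WWWWWWWWW
WWWWWWWYW
WWWWWWWYW
WWYWWWWWW
WWYWWWWWW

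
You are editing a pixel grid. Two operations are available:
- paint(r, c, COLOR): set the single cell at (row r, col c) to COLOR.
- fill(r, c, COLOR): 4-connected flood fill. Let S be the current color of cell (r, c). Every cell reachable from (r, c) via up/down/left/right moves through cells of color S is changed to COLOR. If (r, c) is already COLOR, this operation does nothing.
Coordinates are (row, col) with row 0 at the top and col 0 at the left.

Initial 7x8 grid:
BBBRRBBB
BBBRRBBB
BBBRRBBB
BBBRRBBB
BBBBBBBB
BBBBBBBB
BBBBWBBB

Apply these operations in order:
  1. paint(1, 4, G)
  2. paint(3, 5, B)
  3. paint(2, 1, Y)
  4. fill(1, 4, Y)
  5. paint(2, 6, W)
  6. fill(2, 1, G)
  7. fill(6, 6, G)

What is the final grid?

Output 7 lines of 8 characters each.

After op 1 paint(1,4,G):
BBBRRBBB
BBBRGBBB
BBBRRBBB
BBBRRBBB
BBBBBBBB
BBBBBBBB
BBBBWBBB
After op 2 paint(3,5,B):
BBBRRBBB
BBBRGBBB
BBBRRBBB
BBBRRBBB
BBBBBBBB
BBBBBBBB
BBBBWBBB
After op 3 paint(2,1,Y):
BBBRRBBB
BBBRGBBB
BYBRRBBB
BBBRRBBB
BBBBBBBB
BBBBBBBB
BBBBWBBB
After op 4 fill(1,4,Y) [1 cells changed]:
BBBRRBBB
BBBRYBBB
BYBRRBBB
BBBRRBBB
BBBBBBBB
BBBBBBBB
BBBBWBBB
After op 5 paint(2,6,W):
BBBRRBBB
BBBRYBBB
BYBRRBWB
BBBRRBBB
BBBBBBBB
BBBBBBBB
BBBBWBBB
After op 6 fill(2,1,G) [1 cells changed]:
BBBRRBBB
BBBRYBBB
BGBRRBWB
BBBRRBBB
BBBBBBBB
BBBBBBBB
BBBBWBBB
After op 7 fill(6,6,G) [45 cells changed]:
GGGRRGGG
GGGRYGGG
GGGRRGWG
GGGRRGGG
GGGGGGGG
GGGGGGGG
GGGGWGGG

Answer: GGGRRGGG
GGGRYGGG
GGGRRGWG
GGGRRGGG
GGGGGGGG
GGGGGGGG
GGGGWGGG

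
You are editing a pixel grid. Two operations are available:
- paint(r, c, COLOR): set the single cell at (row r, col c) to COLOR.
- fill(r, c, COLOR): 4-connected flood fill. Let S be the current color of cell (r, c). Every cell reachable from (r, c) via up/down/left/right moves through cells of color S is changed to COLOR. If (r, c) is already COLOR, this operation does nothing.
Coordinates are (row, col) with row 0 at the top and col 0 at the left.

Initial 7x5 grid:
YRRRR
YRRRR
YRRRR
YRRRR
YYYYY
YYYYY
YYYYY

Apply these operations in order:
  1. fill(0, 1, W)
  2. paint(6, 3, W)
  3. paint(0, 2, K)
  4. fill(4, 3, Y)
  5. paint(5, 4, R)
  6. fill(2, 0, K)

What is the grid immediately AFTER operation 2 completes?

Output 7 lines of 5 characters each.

Answer: YWWWW
YWWWW
YWWWW
YWWWW
YYYYY
YYYYY
YYYWY

Derivation:
After op 1 fill(0,1,W) [16 cells changed]:
YWWWW
YWWWW
YWWWW
YWWWW
YYYYY
YYYYY
YYYYY
After op 2 paint(6,3,W):
YWWWW
YWWWW
YWWWW
YWWWW
YYYYY
YYYYY
YYYWY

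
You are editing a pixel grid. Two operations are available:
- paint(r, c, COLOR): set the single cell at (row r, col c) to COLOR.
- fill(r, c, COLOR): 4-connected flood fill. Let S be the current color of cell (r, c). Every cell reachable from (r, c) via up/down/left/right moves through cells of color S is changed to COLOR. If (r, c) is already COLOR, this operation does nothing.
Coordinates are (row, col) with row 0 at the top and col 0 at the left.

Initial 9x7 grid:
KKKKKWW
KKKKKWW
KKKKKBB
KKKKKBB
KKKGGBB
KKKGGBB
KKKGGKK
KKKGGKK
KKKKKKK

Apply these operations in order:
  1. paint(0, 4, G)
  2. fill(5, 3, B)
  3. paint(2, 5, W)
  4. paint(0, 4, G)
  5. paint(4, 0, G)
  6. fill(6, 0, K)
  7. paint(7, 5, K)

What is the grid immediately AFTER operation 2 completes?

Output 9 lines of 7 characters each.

After op 1 paint(0,4,G):
KKKKGWW
KKKKKWW
KKKKKBB
KKKKKBB
KKKGGBB
KKKGGBB
KKKGGKK
KKKGGKK
KKKKKKK
After op 2 fill(5,3,B) [8 cells changed]:
KKKKGWW
KKKKKWW
KKKKKBB
KKKKKBB
KKKBBBB
KKKBBBB
KKKBBKK
KKKBBKK
KKKKKKK

Answer: KKKKGWW
KKKKKWW
KKKKKBB
KKKKKBB
KKKBBBB
KKKBBBB
KKKBBKK
KKKBBKK
KKKKKKK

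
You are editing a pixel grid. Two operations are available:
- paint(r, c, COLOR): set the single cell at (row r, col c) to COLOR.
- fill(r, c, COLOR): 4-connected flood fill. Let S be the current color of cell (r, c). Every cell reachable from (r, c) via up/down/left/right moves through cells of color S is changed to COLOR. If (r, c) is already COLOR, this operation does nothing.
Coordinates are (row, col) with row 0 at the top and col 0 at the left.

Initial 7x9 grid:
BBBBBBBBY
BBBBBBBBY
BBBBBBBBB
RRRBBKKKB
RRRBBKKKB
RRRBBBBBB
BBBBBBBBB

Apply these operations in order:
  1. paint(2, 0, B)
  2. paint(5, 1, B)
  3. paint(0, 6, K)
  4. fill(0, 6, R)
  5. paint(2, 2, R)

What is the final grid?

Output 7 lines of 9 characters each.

Answer: BBBBBBRBY
BBBBBBBBY
BBRBBBBBB
RRRBBKKKB
RRRBBKKKB
RBRBBBBBB
BBBBBBBBB

Derivation:
After op 1 paint(2,0,B):
BBBBBBBBY
BBBBBBBBY
BBBBBBBBB
RRRBBKKKB
RRRBBKKKB
RRRBBBBBB
BBBBBBBBB
After op 2 paint(5,1,B):
BBBBBBBBY
BBBBBBBBY
BBBBBBBBB
RRRBBKKKB
RRRBBKKKB
RBRBBBBBB
BBBBBBBBB
After op 3 paint(0,6,K):
BBBBBBKBY
BBBBBBBBY
BBBBBBBBB
RRRBBKKKB
RRRBBKKKB
RBRBBBBBB
BBBBBBBBB
After op 4 fill(0,6,R) [1 cells changed]:
BBBBBBRBY
BBBBBBBBY
BBBBBBBBB
RRRBBKKKB
RRRBBKKKB
RBRBBBBBB
BBBBBBBBB
After op 5 paint(2,2,R):
BBBBBBRBY
BBBBBBBBY
BBRBBBBBB
RRRBBKKKB
RRRBBKKKB
RBRBBBBBB
BBBBBBBBB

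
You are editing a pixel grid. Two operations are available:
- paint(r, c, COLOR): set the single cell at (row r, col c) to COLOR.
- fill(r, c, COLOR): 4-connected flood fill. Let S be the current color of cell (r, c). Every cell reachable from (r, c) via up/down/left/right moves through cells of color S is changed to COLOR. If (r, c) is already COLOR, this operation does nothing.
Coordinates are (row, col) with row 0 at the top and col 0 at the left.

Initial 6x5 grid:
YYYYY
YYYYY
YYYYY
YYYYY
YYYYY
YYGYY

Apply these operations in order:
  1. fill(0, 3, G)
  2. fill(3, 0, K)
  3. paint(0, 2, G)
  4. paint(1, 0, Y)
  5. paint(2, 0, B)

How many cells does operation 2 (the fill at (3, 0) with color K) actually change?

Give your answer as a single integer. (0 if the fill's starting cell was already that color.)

Answer: 30

Derivation:
After op 1 fill(0,3,G) [29 cells changed]:
GGGGG
GGGGG
GGGGG
GGGGG
GGGGG
GGGGG
After op 2 fill(3,0,K) [30 cells changed]:
KKKKK
KKKKK
KKKKK
KKKKK
KKKKK
KKKKK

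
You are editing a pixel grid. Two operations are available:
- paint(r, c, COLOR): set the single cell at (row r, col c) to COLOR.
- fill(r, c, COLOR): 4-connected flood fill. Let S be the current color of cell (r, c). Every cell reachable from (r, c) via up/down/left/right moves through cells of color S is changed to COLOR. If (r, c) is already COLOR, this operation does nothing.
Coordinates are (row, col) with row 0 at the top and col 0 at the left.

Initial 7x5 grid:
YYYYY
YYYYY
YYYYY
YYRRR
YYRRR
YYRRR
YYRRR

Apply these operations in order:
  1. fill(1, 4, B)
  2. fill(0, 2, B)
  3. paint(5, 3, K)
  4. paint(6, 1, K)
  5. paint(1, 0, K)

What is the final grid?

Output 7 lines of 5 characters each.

Answer: BBBBB
KBBBB
BBBBB
BBRRR
BBRRR
BBRKR
BKRRR

Derivation:
After op 1 fill(1,4,B) [23 cells changed]:
BBBBB
BBBBB
BBBBB
BBRRR
BBRRR
BBRRR
BBRRR
After op 2 fill(0,2,B) [0 cells changed]:
BBBBB
BBBBB
BBBBB
BBRRR
BBRRR
BBRRR
BBRRR
After op 3 paint(5,3,K):
BBBBB
BBBBB
BBBBB
BBRRR
BBRRR
BBRKR
BBRRR
After op 4 paint(6,1,K):
BBBBB
BBBBB
BBBBB
BBRRR
BBRRR
BBRKR
BKRRR
After op 5 paint(1,0,K):
BBBBB
KBBBB
BBBBB
BBRRR
BBRRR
BBRKR
BKRRR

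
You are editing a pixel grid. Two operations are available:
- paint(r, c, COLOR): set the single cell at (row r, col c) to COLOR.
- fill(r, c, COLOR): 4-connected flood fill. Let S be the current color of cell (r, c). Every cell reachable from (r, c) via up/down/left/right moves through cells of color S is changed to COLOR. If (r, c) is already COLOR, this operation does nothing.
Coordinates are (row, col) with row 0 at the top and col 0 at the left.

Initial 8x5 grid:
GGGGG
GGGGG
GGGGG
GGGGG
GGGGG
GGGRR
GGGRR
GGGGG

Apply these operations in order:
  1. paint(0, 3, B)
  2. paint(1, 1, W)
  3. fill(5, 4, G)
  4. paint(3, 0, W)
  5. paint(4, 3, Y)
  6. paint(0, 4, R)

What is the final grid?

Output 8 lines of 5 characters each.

Answer: GGGBR
GWGGG
GGGGG
WGGGG
GGGYG
GGGGG
GGGGG
GGGGG

Derivation:
After op 1 paint(0,3,B):
GGGBG
GGGGG
GGGGG
GGGGG
GGGGG
GGGRR
GGGRR
GGGGG
After op 2 paint(1,1,W):
GGGBG
GWGGG
GGGGG
GGGGG
GGGGG
GGGRR
GGGRR
GGGGG
After op 3 fill(5,4,G) [4 cells changed]:
GGGBG
GWGGG
GGGGG
GGGGG
GGGGG
GGGGG
GGGGG
GGGGG
After op 4 paint(3,0,W):
GGGBG
GWGGG
GGGGG
WGGGG
GGGGG
GGGGG
GGGGG
GGGGG
After op 5 paint(4,3,Y):
GGGBG
GWGGG
GGGGG
WGGGG
GGGYG
GGGGG
GGGGG
GGGGG
After op 6 paint(0,4,R):
GGGBR
GWGGG
GGGGG
WGGGG
GGGYG
GGGGG
GGGGG
GGGGG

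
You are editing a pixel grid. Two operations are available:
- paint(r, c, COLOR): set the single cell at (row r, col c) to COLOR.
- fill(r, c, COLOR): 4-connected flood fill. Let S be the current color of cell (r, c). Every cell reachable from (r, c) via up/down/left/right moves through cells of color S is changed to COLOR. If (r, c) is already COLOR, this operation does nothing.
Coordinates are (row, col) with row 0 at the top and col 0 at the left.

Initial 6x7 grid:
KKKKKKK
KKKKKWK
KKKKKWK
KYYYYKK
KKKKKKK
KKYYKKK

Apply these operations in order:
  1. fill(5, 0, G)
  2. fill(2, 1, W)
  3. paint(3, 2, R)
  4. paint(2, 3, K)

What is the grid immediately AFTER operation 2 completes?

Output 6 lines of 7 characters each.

Answer: WWWWWWW
WWWWWWW
WWWWWWW
WYYYYWW
WWWWWWW
WWYYWWW

Derivation:
After op 1 fill(5,0,G) [34 cells changed]:
GGGGGGG
GGGGGWG
GGGGGWG
GYYYYGG
GGGGGGG
GGYYGGG
After op 2 fill(2,1,W) [34 cells changed]:
WWWWWWW
WWWWWWW
WWWWWWW
WYYYYWW
WWWWWWW
WWYYWWW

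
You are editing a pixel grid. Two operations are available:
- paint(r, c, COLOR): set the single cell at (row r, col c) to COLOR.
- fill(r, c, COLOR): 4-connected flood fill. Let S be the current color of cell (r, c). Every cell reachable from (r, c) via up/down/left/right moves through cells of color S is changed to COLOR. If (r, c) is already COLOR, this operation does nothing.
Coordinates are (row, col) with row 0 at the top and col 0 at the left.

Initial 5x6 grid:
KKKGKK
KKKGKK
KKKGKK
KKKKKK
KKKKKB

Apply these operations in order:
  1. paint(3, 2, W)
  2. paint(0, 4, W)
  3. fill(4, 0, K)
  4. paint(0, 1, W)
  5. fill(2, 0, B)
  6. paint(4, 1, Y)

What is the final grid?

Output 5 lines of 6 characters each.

After op 1 paint(3,2,W):
KKKGKK
KKKGKK
KKKGKK
KKWKKK
KKKKKB
After op 2 paint(0,4,W):
KKKGWK
KKKGKK
KKKGKK
KKWKKK
KKKKKB
After op 3 fill(4,0,K) [0 cells changed]:
KKKGWK
KKKGKK
KKKGKK
KKWKKK
KKKKKB
After op 4 paint(0,1,W):
KWKGWK
KKKGKK
KKKGKK
KKWKKK
KKKKKB
After op 5 fill(2,0,B) [23 cells changed]:
BWBGWB
BBBGBB
BBBGBB
BBWBBB
BBBBBB
After op 6 paint(4,1,Y):
BWBGWB
BBBGBB
BBBGBB
BBWBBB
BYBBBB

Answer: BWBGWB
BBBGBB
BBBGBB
BBWBBB
BYBBBB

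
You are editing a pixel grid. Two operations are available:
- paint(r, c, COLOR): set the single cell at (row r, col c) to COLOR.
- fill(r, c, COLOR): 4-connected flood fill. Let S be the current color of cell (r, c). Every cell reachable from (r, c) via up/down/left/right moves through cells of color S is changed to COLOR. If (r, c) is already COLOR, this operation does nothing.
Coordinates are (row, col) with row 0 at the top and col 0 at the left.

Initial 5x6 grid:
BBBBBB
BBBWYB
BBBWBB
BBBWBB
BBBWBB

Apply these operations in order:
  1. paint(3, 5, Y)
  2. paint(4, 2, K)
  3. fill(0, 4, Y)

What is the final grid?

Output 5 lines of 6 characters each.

Answer: YYYYYY
YYYWYY
YYYWYY
YYYWYY
YYKWYY

Derivation:
After op 1 paint(3,5,Y):
BBBBBB
BBBWYB
BBBWBB
BBBWBY
BBBWBB
After op 2 paint(4,2,K):
BBBBBB
BBBWYB
BBBWBB
BBBWBY
BBKWBB
After op 3 fill(0,4,Y) [23 cells changed]:
YYYYYY
YYYWYY
YYYWYY
YYYWYY
YYKWYY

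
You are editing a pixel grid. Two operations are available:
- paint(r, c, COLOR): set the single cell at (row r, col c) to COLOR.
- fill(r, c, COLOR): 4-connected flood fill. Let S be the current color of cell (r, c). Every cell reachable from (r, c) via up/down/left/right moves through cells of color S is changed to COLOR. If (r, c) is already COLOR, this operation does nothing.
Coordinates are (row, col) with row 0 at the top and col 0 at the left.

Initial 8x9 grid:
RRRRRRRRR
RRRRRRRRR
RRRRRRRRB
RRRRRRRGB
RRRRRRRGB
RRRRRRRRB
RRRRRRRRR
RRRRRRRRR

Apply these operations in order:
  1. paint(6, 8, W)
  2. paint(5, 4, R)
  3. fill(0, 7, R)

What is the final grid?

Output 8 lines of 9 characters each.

After op 1 paint(6,8,W):
RRRRRRRRR
RRRRRRRRR
RRRRRRRRB
RRRRRRRGB
RRRRRRRGB
RRRRRRRRB
RRRRRRRRW
RRRRRRRRR
After op 2 paint(5,4,R):
RRRRRRRRR
RRRRRRRRR
RRRRRRRRB
RRRRRRRGB
RRRRRRRGB
RRRRRRRRB
RRRRRRRRW
RRRRRRRRR
After op 3 fill(0,7,R) [0 cells changed]:
RRRRRRRRR
RRRRRRRRR
RRRRRRRRB
RRRRRRRGB
RRRRRRRGB
RRRRRRRRB
RRRRRRRRW
RRRRRRRRR

Answer: RRRRRRRRR
RRRRRRRRR
RRRRRRRRB
RRRRRRRGB
RRRRRRRGB
RRRRRRRRB
RRRRRRRRW
RRRRRRRRR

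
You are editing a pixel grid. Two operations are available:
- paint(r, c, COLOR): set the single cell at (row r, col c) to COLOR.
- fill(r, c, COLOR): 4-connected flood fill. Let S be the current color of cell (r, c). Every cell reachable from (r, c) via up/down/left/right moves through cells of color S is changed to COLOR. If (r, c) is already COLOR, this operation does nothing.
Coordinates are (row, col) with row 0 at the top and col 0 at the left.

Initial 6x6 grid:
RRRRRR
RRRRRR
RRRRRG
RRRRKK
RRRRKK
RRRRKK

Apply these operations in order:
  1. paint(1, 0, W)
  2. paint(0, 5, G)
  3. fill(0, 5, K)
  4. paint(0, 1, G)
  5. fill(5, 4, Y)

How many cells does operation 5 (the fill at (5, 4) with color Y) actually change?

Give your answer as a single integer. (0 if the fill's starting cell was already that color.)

Answer: 6

Derivation:
After op 1 paint(1,0,W):
RRRRRR
WRRRRR
RRRRRG
RRRRKK
RRRRKK
RRRRKK
After op 2 paint(0,5,G):
RRRRRG
WRRRRR
RRRRRG
RRRRKK
RRRRKK
RRRRKK
After op 3 fill(0,5,K) [1 cells changed]:
RRRRRK
WRRRRR
RRRRRG
RRRRKK
RRRRKK
RRRRKK
After op 4 paint(0,1,G):
RGRRRK
WRRRRR
RRRRRG
RRRRKK
RRRRKK
RRRRKK
After op 5 fill(5,4,Y) [6 cells changed]:
RGRRRK
WRRRRR
RRRRRG
RRRRYY
RRRRYY
RRRRYY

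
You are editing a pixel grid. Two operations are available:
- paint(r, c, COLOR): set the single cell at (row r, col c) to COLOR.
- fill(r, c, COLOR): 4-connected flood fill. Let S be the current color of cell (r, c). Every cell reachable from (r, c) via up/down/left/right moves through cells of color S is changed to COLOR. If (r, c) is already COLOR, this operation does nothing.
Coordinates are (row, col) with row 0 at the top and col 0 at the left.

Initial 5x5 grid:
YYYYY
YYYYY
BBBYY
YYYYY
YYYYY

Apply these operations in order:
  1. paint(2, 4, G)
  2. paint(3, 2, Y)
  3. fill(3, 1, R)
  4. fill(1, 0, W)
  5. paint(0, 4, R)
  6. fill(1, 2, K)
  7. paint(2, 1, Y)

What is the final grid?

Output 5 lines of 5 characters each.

Answer: KKKKR
KKKKK
BYBKG
KKKKK
KKKKK

Derivation:
After op 1 paint(2,4,G):
YYYYY
YYYYY
BBBYG
YYYYY
YYYYY
After op 2 paint(3,2,Y):
YYYYY
YYYYY
BBBYG
YYYYY
YYYYY
After op 3 fill(3,1,R) [21 cells changed]:
RRRRR
RRRRR
BBBRG
RRRRR
RRRRR
After op 4 fill(1,0,W) [21 cells changed]:
WWWWW
WWWWW
BBBWG
WWWWW
WWWWW
After op 5 paint(0,4,R):
WWWWR
WWWWW
BBBWG
WWWWW
WWWWW
After op 6 fill(1,2,K) [20 cells changed]:
KKKKR
KKKKK
BBBKG
KKKKK
KKKKK
After op 7 paint(2,1,Y):
KKKKR
KKKKK
BYBKG
KKKKK
KKKKK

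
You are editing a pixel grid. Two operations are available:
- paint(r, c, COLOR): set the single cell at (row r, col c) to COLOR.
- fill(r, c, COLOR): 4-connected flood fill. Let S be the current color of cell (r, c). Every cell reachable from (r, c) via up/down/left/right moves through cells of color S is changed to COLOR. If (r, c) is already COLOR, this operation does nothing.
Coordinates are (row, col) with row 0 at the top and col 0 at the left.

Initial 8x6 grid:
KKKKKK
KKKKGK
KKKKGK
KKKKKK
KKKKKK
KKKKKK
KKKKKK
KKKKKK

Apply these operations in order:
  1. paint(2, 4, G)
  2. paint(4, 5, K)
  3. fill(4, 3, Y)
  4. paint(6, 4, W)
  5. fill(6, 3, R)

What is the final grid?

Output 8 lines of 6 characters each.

After op 1 paint(2,4,G):
KKKKKK
KKKKGK
KKKKGK
KKKKKK
KKKKKK
KKKKKK
KKKKKK
KKKKKK
After op 2 paint(4,5,K):
KKKKKK
KKKKGK
KKKKGK
KKKKKK
KKKKKK
KKKKKK
KKKKKK
KKKKKK
After op 3 fill(4,3,Y) [46 cells changed]:
YYYYYY
YYYYGY
YYYYGY
YYYYYY
YYYYYY
YYYYYY
YYYYYY
YYYYYY
After op 4 paint(6,4,W):
YYYYYY
YYYYGY
YYYYGY
YYYYYY
YYYYYY
YYYYYY
YYYYWY
YYYYYY
After op 5 fill(6,3,R) [45 cells changed]:
RRRRRR
RRRRGR
RRRRGR
RRRRRR
RRRRRR
RRRRRR
RRRRWR
RRRRRR

Answer: RRRRRR
RRRRGR
RRRRGR
RRRRRR
RRRRRR
RRRRRR
RRRRWR
RRRRRR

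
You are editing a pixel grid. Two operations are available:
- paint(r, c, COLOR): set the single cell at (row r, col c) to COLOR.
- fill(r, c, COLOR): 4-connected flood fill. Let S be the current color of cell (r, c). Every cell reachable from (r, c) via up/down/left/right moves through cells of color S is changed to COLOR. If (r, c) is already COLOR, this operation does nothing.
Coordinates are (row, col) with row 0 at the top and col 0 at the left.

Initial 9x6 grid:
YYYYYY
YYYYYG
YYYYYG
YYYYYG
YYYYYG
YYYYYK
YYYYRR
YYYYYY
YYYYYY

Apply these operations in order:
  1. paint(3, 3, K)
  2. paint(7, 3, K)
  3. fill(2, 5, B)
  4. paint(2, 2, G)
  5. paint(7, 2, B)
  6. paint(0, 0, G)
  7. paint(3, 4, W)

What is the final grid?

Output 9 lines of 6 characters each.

Answer: GYYYYY
YYYYYB
YYGYYB
YYYKWB
YYYYYB
YYYYYK
YYYYRR
YYBKYY
YYYYYY

Derivation:
After op 1 paint(3,3,K):
YYYYYY
YYYYYG
YYYYYG
YYYKYG
YYYYYG
YYYYYK
YYYYRR
YYYYYY
YYYYYY
After op 2 paint(7,3,K):
YYYYYY
YYYYYG
YYYYYG
YYYKYG
YYYYYG
YYYYYK
YYYYRR
YYYKYY
YYYYYY
After op 3 fill(2,5,B) [4 cells changed]:
YYYYYY
YYYYYB
YYYYYB
YYYKYB
YYYYYB
YYYYYK
YYYYRR
YYYKYY
YYYYYY
After op 4 paint(2,2,G):
YYYYYY
YYYYYB
YYGYYB
YYYKYB
YYYYYB
YYYYYK
YYYYRR
YYYKYY
YYYYYY
After op 5 paint(7,2,B):
YYYYYY
YYYYYB
YYGYYB
YYYKYB
YYYYYB
YYYYYK
YYYYRR
YYBKYY
YYYYYY
After op 6 paint(0,0,G):
GYYYYY
YYYYYB
YYGYYB
YYYKYB
YYYYYB
YYYYYK
YYYYRR
YYBKYY
YYYYYY
After op 7 paint(3,4,W):
GYYYYY
YYYYYB
YYGYYB
YYYKWB
YYYYYB
YYYYYK
YYYYRR
YYBKYY
YYYYYY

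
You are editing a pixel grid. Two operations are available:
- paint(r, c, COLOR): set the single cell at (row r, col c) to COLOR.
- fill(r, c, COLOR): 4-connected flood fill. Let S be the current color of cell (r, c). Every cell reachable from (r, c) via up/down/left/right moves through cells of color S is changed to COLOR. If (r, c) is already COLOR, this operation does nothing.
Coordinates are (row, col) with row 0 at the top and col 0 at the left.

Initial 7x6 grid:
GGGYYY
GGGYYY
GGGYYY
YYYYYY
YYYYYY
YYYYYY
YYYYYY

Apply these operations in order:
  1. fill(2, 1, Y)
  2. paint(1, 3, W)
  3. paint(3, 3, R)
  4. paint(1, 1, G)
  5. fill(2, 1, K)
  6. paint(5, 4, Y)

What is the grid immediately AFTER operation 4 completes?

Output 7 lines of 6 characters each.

After op 1 fill(2,1,Y) [9 cells changed]:
YYYYYY
YYYYYY
YYYYYY
YYYYYY
YYYYYY
YYYYYY
YYYYYY
After op 2 paint(1,3,W):
YYYYYY
YYYWYY
YYYYYY
YYYYYY
YYYYYY
YYYYYY
YYYYYY
After op 3 paint(3,3,R):
YYYYYY
YYYWYY
YYYYYY
YYYRYY
YYYYYY
YYYYYY
YYYYYY
After op 4 paint(1,1,G):
YYYYYY
YGYWYY
YYYYYY
YYYRYY
YYYYYY
YYYYYY
YYYYYY

Answer: YYYYYY
YGYWYY
YYYYYY
YYYRYY
YYYYYY
YYYYYY
YYYYYY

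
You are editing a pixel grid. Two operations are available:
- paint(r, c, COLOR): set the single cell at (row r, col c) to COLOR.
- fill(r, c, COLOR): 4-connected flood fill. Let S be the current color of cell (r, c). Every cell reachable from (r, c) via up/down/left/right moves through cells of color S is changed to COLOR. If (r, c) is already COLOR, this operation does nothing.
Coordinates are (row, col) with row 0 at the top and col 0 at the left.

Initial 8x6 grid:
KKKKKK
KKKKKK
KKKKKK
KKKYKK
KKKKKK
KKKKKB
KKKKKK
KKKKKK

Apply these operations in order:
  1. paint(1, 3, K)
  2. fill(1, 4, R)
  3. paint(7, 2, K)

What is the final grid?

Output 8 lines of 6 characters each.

After op 1 paint(1,3,K):
KKKKKK
KKKKKK
KKKKKK
KKKYKK
KKKKKK
KKKKKB
KKKKKK
KKKKKK
After op 2 fill(1,4,R) [46 cells changed]:
RRRRRR
RRRRRR
RRRRRR
RRRYRR
RRRRRR
RRRRRB
RRRRRR
RRRRRR
After op 3 paint(7,2,K):
RRRRRR
RRRRRR
RRRRRR
RRRYRR
RRRRRR
RRRRRB
RRRRRR
RRKRRR

Answer: RRRRRR
RRRRRR
RRRRRR
RRRYRR
RRRRRR
RRRRRB
RRRRRR
RRKRRR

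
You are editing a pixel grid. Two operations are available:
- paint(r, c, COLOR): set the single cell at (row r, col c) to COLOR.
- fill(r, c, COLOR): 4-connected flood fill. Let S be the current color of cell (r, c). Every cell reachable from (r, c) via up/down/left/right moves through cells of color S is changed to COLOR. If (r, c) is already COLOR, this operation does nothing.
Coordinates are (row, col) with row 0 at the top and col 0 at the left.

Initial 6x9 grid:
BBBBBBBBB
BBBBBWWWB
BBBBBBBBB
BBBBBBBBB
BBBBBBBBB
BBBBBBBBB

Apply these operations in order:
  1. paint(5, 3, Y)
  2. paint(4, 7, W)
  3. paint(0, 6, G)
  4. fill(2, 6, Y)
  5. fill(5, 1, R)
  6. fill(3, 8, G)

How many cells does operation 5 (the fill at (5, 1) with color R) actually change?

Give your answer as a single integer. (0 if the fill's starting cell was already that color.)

After op 1 paint(5,3,Y):
BBBBBBBBB
BBBBBWWWB
BBBBBBBBB
BBBBBBBBB
BBBBBBBBB
BBBYBBBBB
After op 2 paint(4,7,W):
BBBBBBBBB
BBBBBWWWB
BBBBBBBBB
BBBBBBBBB
BBBBBBBWB
BBBYBBBBB
After op 3 paint(0,6,G):
BBBBBBGBB
BBBBBWWWB
BBBBBBBBB
BBBBBBBBB
BBBBBBBWB
BBBYBBBBB
After op 4 fill(2,6,Y) [48 cells changed]:
YYYYYYGYY
YYYYYWWWY
YYYYYYYYY
YYYYYYYYY
YYYYYYYWY
YYYYYYYYY
After op 5 fill(5,1,R) [49 cells changed]:
RRRRRRGRR
RRRRRWWWR
RRRRRRRRR
RRRRRRRRR
RRRRRRRWR
RRRRRRRRR

Answer: 49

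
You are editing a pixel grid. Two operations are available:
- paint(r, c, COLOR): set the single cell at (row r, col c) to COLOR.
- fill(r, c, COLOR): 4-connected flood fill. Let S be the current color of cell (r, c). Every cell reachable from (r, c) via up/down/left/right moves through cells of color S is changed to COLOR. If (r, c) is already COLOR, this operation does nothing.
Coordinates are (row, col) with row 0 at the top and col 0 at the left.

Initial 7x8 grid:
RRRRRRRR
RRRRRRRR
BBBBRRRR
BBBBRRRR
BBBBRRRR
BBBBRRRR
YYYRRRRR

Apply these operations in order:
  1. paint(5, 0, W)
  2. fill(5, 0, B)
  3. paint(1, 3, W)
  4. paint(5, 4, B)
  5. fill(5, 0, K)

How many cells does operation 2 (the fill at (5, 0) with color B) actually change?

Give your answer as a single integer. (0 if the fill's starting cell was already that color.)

Answer: 1

Derivation:
After op 1 paint(5,0,W):
RRRRRRRR
RRRRRRRR
BBBBRRRR
BBBBRRRR
BBBBRRRR
WBBBRRRR
YYYRRRRR
After op 2 fill(5,0,B) [1 cells changed]:
RRRRRRRR
RRRRRRRR
BBBBRRRR
BBBBRRRR
BBBBRRRR
BBBBRRRR
YYYRRRRR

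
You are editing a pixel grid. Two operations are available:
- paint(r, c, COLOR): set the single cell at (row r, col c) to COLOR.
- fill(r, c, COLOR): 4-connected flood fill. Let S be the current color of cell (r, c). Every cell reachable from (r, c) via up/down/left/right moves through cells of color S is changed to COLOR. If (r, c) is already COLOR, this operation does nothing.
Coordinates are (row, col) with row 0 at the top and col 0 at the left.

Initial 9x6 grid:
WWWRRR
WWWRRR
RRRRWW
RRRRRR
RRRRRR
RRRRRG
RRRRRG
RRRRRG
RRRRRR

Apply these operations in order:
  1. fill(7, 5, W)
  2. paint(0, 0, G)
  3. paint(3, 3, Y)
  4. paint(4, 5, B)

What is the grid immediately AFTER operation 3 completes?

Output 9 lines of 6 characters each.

After op 1 fill(7,5,W) [3 cells changed]:
WWWRRR
WWWRRR
RRRRWW
RRRRRR
RRRRRR
RRRRRW
RRRRRW
RRRRRW
RRRRRR
After op 2 paint(0,0,G):
GWWRRR
WWWRRR
RRRRWW
RRRRRR
RRRRRR
RRRRRW
RRRRRW
RRRRRW
RRRRRR
After op 3 paint(3,3,Y):
GWWRRR
WWWRRR
RRRRWW
RRRYRR
RRRRRR
RRRRRW
RRRRRW
RRRRRW
RRRRRR

Answer: GWWRRR
WWWRRR
RRRRWW
RRRYRR
RRRRRR
RRRRRW
RRRRRW
RRRRRW
RRRRRR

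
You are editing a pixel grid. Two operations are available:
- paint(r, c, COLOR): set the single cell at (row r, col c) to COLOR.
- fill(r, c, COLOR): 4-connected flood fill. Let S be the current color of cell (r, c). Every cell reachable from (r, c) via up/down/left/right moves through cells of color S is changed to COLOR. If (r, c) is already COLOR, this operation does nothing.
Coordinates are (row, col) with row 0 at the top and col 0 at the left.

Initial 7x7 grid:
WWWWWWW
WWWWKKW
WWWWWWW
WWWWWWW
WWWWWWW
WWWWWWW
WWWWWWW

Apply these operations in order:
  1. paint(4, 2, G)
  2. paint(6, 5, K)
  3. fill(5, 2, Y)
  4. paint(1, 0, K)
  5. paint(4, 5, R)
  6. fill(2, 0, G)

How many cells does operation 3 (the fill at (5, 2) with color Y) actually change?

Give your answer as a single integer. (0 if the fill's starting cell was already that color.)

Answer: 45

Derivation:
After op 1 paint(4,2,G):
WWWWWWW
WWWWKKW
WWWWWWW
WWWWWWW
WWGWWWW
WWWWWWW
WWWWWWW
After op 2 paint(6,5,K):
WWWWWWW
WWWWKKW
WWWWWWW
WWWWWWW
WWGWWWW
WWWWWWW
WWWWWKW
After op 3 fill(5,2,Y) [45 cells changed]:
YYYYYYY
YYYYKKY
YYYYYYY
YYYYYYY
YYGYYYY
YYYYYYY
YYYYYKY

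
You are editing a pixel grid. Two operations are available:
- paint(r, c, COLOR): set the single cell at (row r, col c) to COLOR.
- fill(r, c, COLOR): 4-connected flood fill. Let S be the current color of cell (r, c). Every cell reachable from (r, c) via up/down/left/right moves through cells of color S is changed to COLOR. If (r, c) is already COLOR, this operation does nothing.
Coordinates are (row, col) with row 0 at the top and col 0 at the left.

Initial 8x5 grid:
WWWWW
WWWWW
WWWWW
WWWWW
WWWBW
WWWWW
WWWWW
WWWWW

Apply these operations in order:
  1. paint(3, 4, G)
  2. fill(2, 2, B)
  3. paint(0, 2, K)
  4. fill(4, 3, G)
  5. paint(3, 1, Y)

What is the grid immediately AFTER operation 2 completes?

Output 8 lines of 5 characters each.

After op 1 paint(3,4,G):
WWWWW
WWWWW
WWWWW
WWWWG
WWWBW
WWWWW
WWWWW
WWWWW
After op 2 fill(2,2,B) [38 cells changed]:
BBBBB
BBBBB
BBBBB
BBBBG
BBBBB
BBBBB
BBBBB
BBBBB

Answer: BBBBB
BBBBB
BBBBB
BBBBG
BBBBB
BBBBB
BBBBB
BBBBB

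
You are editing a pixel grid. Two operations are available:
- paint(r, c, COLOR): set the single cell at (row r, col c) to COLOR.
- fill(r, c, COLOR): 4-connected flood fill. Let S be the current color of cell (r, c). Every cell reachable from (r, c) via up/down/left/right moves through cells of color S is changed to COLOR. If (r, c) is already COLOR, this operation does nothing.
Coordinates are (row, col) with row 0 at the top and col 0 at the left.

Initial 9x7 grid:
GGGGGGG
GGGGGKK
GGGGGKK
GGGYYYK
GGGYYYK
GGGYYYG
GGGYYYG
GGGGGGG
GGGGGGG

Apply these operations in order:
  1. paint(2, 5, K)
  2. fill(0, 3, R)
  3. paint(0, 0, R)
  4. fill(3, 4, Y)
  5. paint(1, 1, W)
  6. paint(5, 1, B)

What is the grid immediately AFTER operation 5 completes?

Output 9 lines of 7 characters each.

Answer: RRRRRRR
RWRRRKK
RRRRRKK
RRRYYYK
RRRYYYK
RRRYYYR
RRRYYYR
RRRRRRR
RRRRRRR

Derivation:
After op 1 paint(2,5,K):
GGGGGGG
GGGGGKK
GGGGGKK
GGGYYYK
GGGYYYK
GGGYYYG
GGGYYYG
GGGGGGG
GGGGGGG
After op 2 fill(0,3,R) [45 cells changed]:
RRRRRRR
RRRRRKK
RRRRRKK
RRRYYYK
RRRYYYK
RRRYYYR
RRRYYYR
RRRRRRR
RRRRRRR
After op 3 paint(0,0,R):
RRRRRRR
RRRRRKK
RRRRRKK
RRRYYYK
RRRYYYK
RRRYYYR
RRRYYYR
RRRRRRR
RRRRRRR
After op 4 fill(3,4,Y) [0 cells changed]:
RRRRRRR
RRRRRKK
RRRRRKK
RRRYYYK
RRRYYYK
RRRYYYR
RRRYYYR
RRRRRRR
RRRRRRR
After op 5 paint(1,1,W):
RRRRRRR
RWRRRKK
RRRRRKK
RRRYYYK
RRRYYYK
RRRYYYR
RRRYYYR
RRRRRRR
RRRRRRR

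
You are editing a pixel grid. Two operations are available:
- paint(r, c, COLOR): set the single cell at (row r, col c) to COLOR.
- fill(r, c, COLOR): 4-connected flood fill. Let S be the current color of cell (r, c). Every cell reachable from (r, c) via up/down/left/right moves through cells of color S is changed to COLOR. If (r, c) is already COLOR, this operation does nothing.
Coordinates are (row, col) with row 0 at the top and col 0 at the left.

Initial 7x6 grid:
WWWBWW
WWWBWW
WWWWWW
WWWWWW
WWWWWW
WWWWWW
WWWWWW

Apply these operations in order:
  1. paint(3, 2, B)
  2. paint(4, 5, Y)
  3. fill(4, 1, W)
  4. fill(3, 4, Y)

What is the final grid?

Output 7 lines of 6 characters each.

After op 1 paint(3,2,B):
WWWBWW
WWWBWW
WWWWWW
WWBWWW
WWWWWW
WWWWWW
WWWWWW
After op 2 paint(4,5,Y):
WWWBWW
WWWBWW
WWWWWW
WWBWWW
WWWWWY
WWWWWW
WWWWWW
After op 3 fill(4,1,W) [0 cells changed]:
WWWBWW
WWWBWW
WWWWWW
WWBWWW
WWWWWY
WWWWWW
WWWWWW
After op 4 fill(3,4,Y) [38 cells changed]:
YYYBYY
YYYBYY
YYYYYY
YYBYYY
YYYYYY
YYYYYY
YYYYYY

Answer: YYYBYY
YYYBYY
YYYYYY
YYBYYY
YYYYYY
YYYYYY
YYYYYY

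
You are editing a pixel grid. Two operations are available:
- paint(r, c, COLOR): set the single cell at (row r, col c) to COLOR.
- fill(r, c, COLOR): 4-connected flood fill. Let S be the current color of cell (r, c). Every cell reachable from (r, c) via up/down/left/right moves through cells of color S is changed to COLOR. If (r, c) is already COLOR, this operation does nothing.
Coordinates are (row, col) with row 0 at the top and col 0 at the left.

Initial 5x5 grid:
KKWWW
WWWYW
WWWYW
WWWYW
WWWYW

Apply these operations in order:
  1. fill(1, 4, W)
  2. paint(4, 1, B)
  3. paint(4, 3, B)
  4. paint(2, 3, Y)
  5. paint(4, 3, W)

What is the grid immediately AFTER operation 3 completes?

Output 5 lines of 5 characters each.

Answer: KKWWW
WWWYW
WWWYW
WWWYW
WBWBW

Derivation:
After op 1 fill(1,4,W) [0 cells changed]:
KKWWW
WWWYW
WWWYW
WWWYW
WWWYW
After op 2 paint(4,1,B):
KKWWW
WWWYW
WWWYW
WWWYW
WBWYW
After op 3 paint(4,3,B):
KKWWW
WWWYW
WWWYW
WWWYW
WBWBW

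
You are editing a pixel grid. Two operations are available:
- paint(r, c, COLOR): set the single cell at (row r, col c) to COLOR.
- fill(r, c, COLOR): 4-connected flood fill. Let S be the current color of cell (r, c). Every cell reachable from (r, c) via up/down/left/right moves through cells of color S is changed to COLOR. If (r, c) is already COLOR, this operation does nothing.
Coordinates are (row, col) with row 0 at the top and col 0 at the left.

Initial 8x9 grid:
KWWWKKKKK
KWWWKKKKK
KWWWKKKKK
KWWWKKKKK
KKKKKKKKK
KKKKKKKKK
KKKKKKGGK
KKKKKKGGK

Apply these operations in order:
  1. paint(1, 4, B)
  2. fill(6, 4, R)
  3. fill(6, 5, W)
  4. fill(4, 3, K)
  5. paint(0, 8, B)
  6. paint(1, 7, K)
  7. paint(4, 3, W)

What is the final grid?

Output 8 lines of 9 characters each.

Answer: KKKKKKKKB
KKKKBKKKK
KKKKKKKKK
KKKKKKKKK
KKKWKKKKK
KKKKKKKKK
KKKKKKGGK
KKKKKKGGK

Derivation:
After op 1 paint(1,4,B):
KWWWKKKKK
KWWWBKKKK
KWWWKKKKK
KWWWKKKKK
KKKKKKKKK
KKKKKKKKK
KKKKKKGGK
KKKKKKGGK
After op 2 fill(6,4,R) [55 cells changed]:
RWWWRRRRR
RWWWBRRRR
RWWWRRRRR
RWWWRRRRR
RRRRRRRRR
RRRRRRRRR
RRRRRRGGR
RRRRRRGGR
After op 3 fill(6,5,W) [55 cells changed]:
WWWWWWWWW
WWWWBWWWW
WWWWWWWWW
WWWWWWWWW
WWWWWWWWW
WWWWWWWWW
WWWWWWGGW
WWWWWWGGW
After op 4 fill(4,3,K) [67 cells changed]:
KKKKKKKKK
KKKKBKKKK
KKKKKKKKK
KKKKKKKKK
KKKKKKKKK
KKKKKKKKK
KKKKKKGGK
KKKKKKGGK
After op 5 paint(0,8,B):
KKKKKKKKB
KKKKBKKKK
KKKKKKKKK
KKKKKKKKK
KKKKKKKKK
KKKKKKKKK
KKKKKKGGK
KKKKKKGGK
After op 6 paint(1,7,K):
KKKKKKKKB
KKKKBKKKK
KKKKKKKKK
KKKKKKKKK
KKKKKKKKK
KKKKKKKKK
KKKKKKGGK
KKKKKKGGK
After op 7 paint(4,3,W):
KKKKKKKKB
KKKKBKKKK
KKKKKKKKK
KKKKKKKKK
KKKWKKKKK
KKKKKKKKK
KKKKKKGGK
KKKKKKGGK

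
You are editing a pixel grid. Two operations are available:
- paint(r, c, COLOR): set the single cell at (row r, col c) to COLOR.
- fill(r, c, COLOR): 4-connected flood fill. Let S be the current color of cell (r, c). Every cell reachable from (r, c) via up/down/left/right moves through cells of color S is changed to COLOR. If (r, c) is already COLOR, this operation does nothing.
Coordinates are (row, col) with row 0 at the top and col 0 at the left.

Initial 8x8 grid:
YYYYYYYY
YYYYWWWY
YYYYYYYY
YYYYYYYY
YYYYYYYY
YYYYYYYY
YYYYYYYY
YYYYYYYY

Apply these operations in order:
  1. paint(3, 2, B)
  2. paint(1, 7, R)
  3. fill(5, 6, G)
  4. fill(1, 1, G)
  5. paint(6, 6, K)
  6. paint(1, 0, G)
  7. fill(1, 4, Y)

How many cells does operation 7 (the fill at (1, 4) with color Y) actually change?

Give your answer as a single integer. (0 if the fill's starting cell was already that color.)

After op 1 paint(3,2,B):
YYYYYYYY
YYYYWWWY
YYYYYYYY
YYBYYYYY
YYYYYYYY
YYYYYYYY
YYYYYYYY
YYYYYYYY
After op 2 paint(1,7,R):
YYYYYYYY
YYYYWWWR
YYYYYYYY
YYBYYYYY
YYYYYYYY
YYYYYYYY
YYYYYYYY
YYYYYYYY
After op 3 fill(5,6,G) [59 cells changed]:
GGGGGGGG
GGGGWWWR
GGGGGGGG
GGBGGGGG
GGGGGGGG
GGGGGGGG
GGGGGGGG
GGGGGGGG
After op 4 fill(1,1,G) [0 cells changed]:
GGGGGGGG
GGGGWWWR
GGGGGGGG
GGBGGGGG
GGGGGGGG
GGGGGGGG
GGGGGGGG
GGGGGGGG
After op 5 paint(6,6,K):
GGGGGGGG
GGGGWWWR
GGGGGGGG
GGBGGGGG
GGGGGGGG
GGGGGGGG
GGGGGGKG
GGGGGGGG
After op 6 paint(1,0,G):
GGGGGGGG
GGGGWWWR
GGGGGGGG
GGBGGGGG
GGGGGGGG
GGGGGGGG
GGGGGGKG
GGGGGGGG
After op 7 fill(1,4,Y) [3 cells changed]:
GGGGGGGG
GGGGYYYR
GGGGGGGG
GGBGGGGG
GGGGGGGG
GGGGGGGG
GGGGGGKG
GGGGGGGG

Answer: 3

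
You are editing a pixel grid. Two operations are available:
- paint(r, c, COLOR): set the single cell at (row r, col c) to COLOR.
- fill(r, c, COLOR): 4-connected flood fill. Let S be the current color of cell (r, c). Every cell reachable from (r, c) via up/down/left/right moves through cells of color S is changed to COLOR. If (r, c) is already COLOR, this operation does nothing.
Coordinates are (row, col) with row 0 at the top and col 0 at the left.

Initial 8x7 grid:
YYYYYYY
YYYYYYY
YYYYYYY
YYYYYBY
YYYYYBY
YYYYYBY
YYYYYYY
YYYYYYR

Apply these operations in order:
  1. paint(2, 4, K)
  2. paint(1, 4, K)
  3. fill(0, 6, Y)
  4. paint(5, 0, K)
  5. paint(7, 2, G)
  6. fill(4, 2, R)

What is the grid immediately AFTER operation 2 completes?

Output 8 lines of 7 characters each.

Answer: YYYYYYY
YYYYKYY
YYYYKYY
YYYYYBY
YYYYYBY
YYYYYBY
YYYYYYY
YYYYYYR

Derivation:
After op 1 paint(2,4,K):
YYYYYYY
YYYYYYY
YYYYKYY
YYYYYBY
YYYYYBY
YYYYYBY
YYYYYYY
YYYYYYR
After op 2 paint(1,4,K):
YYYYYYY
YYYYKYY
YYYYKYY
YYYYYBY
YYYYYBY
YYYYYBY
YYYYYYY
YYYYYYR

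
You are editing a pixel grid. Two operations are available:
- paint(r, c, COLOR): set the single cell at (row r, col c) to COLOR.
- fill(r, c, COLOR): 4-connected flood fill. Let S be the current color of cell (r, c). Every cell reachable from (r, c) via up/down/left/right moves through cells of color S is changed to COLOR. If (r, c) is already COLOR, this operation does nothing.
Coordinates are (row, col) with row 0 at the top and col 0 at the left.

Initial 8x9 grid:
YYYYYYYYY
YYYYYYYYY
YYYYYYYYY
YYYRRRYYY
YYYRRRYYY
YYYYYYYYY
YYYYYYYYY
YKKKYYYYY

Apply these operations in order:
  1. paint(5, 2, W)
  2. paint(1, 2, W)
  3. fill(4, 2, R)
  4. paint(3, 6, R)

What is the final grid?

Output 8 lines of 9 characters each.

After op 1 paint(5,2,W):
YYYYYYYYY
YYYYYYYYY
YYYYYYYYY
YYYRRRYYY
YYYRRRYYY
YYWYYYYYY
YYYYYYYYY
YKKKYYYYY
After op 2 paint(1,2,W):
YYYYYYYYY
YYWYYYYYY
YYYYYYYYY
YYYRRRYYY
YYYRRRYYY
YYWYYYYYY
YYYYYYYYY
YKKKYYYYY
After op 3 fill(4,2,R) [61 cells changed]:
RRRRRRRRR
RRWRRRRRR
RRRRRRRRR
RRRRRRRRR
RRRRRRRRR
RRWRRRRRR
RRRRRRRRR
RKKKRRRRR
After op 4 paint(3,6,R):
RRRRRRRRR
RRWRRRRRR
RRRRRRRRR
RRRRRRRRR
RRRRRRRRR
RRWRRRRRR
RRRRRRRRR
RKKKRRRRR

Answer: RRRRRRRRR
RRWRRRRRR
RRRRRRRRR
RRRRRRRRR
RRRRRRRRR
RRWRRRRRR
RRRRRRRRR
RKKKRRRRR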